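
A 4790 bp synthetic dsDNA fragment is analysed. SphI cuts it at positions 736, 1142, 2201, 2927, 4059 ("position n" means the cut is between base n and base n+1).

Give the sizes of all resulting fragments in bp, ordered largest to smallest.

Linear molecule, 5 cuts → 6 fragments:
  736 − 0 = 736 bp
  1142 − 736 = 406 bp
  2201 − 1142 = 1059 bp
  2927 − 2201 = 726 bp
  4059 − 2927 = 1132 bp
  4790 − 4059 = 731 bp
Sorted largest to smallest: 1132, 1059, 736, 731, 726, 406 bp.

1132, 1059, 736, 731, 726, 406 bp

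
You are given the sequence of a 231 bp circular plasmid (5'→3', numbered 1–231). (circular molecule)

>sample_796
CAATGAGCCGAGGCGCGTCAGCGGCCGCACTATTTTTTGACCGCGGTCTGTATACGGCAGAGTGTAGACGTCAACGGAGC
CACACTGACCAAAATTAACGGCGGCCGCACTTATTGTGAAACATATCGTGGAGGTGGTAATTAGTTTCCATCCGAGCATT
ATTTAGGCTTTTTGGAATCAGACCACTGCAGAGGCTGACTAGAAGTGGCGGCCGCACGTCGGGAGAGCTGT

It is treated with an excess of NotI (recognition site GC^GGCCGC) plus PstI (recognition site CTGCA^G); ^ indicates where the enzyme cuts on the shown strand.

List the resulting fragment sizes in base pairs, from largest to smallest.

88, 80, 44, 19 bp

NotI sites (GCGGCCGC) start at positions 21, 101, 208.
NotI cuts after base 2 of each site, so after positions 22, 102, 209.
The PstI site (CTGCAG) starts at position 186.
PstI cuts after base 5 of each site (before the last base), so after position 190.
Combined cut positions: 22, 102, 190, 209.
Circular molecule, 4 cuts → 4 fragments:
  23–102 → 80 bp
  103–190 → 88 bp
  191–209 → 19 bp
  210–231 then 1–22 → 22 + 22 = 44 bp
Sorted largest to smallest: 88, 80, 44, 19 bp.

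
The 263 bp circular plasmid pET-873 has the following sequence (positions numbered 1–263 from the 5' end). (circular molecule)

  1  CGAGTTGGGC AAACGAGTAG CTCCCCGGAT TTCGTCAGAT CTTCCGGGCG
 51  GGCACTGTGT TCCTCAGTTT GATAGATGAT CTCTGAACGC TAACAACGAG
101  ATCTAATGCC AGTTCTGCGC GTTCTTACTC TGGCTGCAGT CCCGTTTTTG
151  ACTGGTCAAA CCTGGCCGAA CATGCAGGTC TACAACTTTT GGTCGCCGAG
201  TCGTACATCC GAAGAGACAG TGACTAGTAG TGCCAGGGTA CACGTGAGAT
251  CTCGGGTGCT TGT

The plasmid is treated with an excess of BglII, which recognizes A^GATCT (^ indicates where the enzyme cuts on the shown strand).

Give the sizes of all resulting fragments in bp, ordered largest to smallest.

BglII sites (AGATCT) start at positions 37, 99, 247.
BglII cuts after the first base of each site, so after positions 37, 99, 247.
Circular molecule, 3 cuts → 3 fragments:
  38–99 → 62 bp
  100–247 → 148 bp
  248–263 then 1–37 → 16 + 37 = 53 bp
Sorted largest to smallest: 148, 62, 53 bp.

148, 62, 53 bp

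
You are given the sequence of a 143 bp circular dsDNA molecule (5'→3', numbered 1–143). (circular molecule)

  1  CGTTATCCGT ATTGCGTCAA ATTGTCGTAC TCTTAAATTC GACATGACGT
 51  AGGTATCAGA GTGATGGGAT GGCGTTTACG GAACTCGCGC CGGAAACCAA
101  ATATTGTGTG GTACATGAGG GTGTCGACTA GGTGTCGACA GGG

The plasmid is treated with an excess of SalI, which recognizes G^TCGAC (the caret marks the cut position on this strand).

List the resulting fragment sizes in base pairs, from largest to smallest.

SalI sites (GTCGAC) start at positions 123, 134.
SalI cuts after the first base of each site, so after positions 123, 134.
Circular molecule, 2 cuts → 2 fragments:
  124–134 → 11 bp
  135–143 then 1–123 → 9 + 123 = 132 bp
Sorted largest to smallest: 132, 11 bp.

132, 11 bp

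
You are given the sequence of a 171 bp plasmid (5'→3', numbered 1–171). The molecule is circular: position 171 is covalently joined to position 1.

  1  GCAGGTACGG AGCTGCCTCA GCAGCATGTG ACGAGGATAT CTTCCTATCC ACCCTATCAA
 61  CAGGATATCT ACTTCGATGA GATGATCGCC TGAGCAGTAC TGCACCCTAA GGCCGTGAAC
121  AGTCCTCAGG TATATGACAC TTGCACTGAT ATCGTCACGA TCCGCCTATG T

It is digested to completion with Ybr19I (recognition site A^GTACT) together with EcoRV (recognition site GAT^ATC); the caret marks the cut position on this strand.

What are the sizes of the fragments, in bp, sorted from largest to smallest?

The Ybr19I site (AGTACT) starts at position 96.
Ybr19I cuts after the first base of each site, so after position 96.
EcoRV sites (GATATC) start at positions 36, 64, 148.
EcoRV cuts after base 3 of each site, so after positions 38, 66, 150.
Combined cut positions: 38, 66, 96, 150.
Circular molecule, 4 cuts → 4 fragments:
  39–66 → 28 bp
  67–96 → 30 bp
  97–150 → 54 bp
  151–171 then 1–38 → 21 + 38 = 59 bp
Sorted largest to smallest: 59, 54, 30, 28 bp.

59, 54, 30, 28 bp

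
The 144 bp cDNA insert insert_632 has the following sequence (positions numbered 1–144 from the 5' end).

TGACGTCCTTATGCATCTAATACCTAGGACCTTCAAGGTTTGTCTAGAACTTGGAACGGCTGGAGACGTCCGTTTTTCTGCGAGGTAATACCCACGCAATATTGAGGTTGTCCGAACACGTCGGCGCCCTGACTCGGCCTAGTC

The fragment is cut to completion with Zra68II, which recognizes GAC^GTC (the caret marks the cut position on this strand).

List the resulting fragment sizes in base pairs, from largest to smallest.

77, 63, 4 bp

Zra68II sites (GACGTC) start at positions 2, 65.
Zra68II cuts after base 3 of each site, so after positions 4, 67.
Linear molecule, 2 cuts → 3 fragments:
  1–4 → 4 bp
  5–67 → 63 bp
  68–144 → 77 bp
Sorted largest to smallest: 77, 63, 4 bp.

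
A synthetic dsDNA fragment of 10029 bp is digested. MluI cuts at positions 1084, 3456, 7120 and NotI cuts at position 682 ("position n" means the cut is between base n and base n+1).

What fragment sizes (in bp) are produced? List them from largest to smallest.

Combined cut positions (sorted): 682, 1084, 3456, 7120.
Linear molecule, 4 cuts → 5 fragments:
  682 − 0 = 682 bp
  1084 − 682 = 402 bp
  3456 − 1084 = 2372 bp
  7120 − 3456 = 3664 bp
  10029 − 7120 = 2909 bp
Sorted largest to smallest: 3664, 2909, 2372, 682, 402 bp.

3664, 2909, 2372, 682, 402 bp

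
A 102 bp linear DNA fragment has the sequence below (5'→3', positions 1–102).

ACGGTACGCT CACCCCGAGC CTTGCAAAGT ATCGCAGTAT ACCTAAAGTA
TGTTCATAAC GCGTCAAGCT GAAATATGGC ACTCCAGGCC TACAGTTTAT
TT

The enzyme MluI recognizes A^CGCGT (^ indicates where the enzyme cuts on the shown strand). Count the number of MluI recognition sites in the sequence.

ACGCGT occurs starting at position 59.
MluI cuts at 1 site.

1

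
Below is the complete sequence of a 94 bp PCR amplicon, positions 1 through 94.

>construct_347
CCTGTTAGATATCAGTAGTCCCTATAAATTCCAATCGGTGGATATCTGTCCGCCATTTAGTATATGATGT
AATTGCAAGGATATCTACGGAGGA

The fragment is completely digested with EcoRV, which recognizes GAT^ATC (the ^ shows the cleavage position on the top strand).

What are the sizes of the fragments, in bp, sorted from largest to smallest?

EcoRV sites (GATATC) start at positions 8, 41, 80.
EcoRV cuts after base 3 of each site, so after positions 10, 43, 82.
Linear molecule, 3 cuts → 4 fragments:
  1–10 → 10 bp
  11–43 → 33 bp
  44–82 → 39 bp
  83–94 → 12 bp
Sorted largest to smallest: 39, 33, 12, 10 bp.

39, 33, 12, 10 bp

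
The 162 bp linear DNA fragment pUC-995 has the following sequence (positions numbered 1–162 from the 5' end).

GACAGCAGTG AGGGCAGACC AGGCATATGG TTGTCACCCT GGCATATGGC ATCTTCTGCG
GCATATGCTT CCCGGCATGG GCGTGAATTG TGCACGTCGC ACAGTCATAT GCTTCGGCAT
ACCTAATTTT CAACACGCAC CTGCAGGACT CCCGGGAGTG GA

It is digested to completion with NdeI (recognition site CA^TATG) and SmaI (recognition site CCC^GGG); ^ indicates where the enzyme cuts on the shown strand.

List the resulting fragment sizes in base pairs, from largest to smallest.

46, 44, 25, 19, 19, 9 bp

NdeI sites (CATATG) start at positions 24, 43, 62, 106.
NdeI cuts after base 2 of each site, so after positions 25, 44, 63, 107.
The SmaI site (CCCGGG) starts at position 151.
SmaI cuts after base 3 of each site, so after position 153.
Combined cut positions: 25, 44, 63, 107, 153.
Linear molecule, 5 cuts → 6 fragments:
  1–25 → 25 bp
  26–44 → 19 bp
  45–63 → 19 bp
  64–107 → 44 bp
  108–153 → 46 bp
  154–162 → 9 bp
Sorted largest to smallest: 46, 44, 25, 19, 19, 9 bp.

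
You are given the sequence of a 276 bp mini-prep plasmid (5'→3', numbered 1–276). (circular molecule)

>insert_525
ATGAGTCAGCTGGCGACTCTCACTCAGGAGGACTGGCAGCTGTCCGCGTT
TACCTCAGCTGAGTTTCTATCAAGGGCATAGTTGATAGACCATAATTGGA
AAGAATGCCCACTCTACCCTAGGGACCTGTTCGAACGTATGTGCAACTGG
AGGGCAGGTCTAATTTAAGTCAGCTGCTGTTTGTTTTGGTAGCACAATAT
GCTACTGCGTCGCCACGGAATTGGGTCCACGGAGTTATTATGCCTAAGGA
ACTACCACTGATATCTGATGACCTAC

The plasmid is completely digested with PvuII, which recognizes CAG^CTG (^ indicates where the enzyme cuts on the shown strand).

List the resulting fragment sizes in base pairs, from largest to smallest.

PvuII sites (CAGCTG) start at positions 7, 37, 56, 171.
PvuII cuts after base 3 of each site, so after positions 9, 39, 58, 173.
Circular molecule, 4 cuts → 4 fragments:
  10–39 → 30 bp
  40–58 → 19 bp
  59–173 → 115 bp
  174–276 then 1–9 → 103 + 9 = 112 bp
Sorted largest to smallest: 115, 112, 30, 19 bp.

115, 112, 30, 19 bp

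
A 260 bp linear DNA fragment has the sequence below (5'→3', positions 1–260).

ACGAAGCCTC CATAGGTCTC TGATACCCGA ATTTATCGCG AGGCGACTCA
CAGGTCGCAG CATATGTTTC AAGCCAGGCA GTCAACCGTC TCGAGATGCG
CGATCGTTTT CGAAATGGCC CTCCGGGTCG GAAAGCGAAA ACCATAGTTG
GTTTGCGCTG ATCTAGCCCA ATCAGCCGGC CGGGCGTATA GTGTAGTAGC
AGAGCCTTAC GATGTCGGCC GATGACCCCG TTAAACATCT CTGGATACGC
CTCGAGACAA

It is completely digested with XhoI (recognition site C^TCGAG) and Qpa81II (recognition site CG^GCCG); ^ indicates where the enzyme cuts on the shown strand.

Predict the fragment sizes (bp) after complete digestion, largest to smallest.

90, 88, 39, 34, 9 bp

XhoI sites (CTCGAG) start at positions 90, 251.
XhoI cuts after the first base of each site, so after positions 90, 251.
Qpa81II sites (CGGCCG) start at positions 177, 216.
Qpa81II cuts after base 2 of each site, so after positions 178, 217.
Combined cut positions: 90, 178, 217, 251.
Linear molecule, 4 cuts → 5 fragments:
  1–90 → 90 bp
  91–178 → 88 bp
  179–217 → 39 bp
  218–251 → 34 bp
  252–260 → 9 bp
Sorted largest to smallest: 90, 88, 39, 34, 9 bp.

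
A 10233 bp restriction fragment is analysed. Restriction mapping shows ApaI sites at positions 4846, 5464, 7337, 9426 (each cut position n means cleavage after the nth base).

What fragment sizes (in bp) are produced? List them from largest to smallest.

Linear molecule, 4 cuts → 5 fragments:
  4846 − 0 = 4846 bp
  5464 − 4846 = 618 bp
  7337 − 5464 = 1873 bp
  9426 − 7337 = 2089 bp
  10233 − 9426 = 807 bp
Sorted largest to smallest: 4846, 2089, 1873, 807, 618 bp.

4846, 2089, 1873, 807, 618 bp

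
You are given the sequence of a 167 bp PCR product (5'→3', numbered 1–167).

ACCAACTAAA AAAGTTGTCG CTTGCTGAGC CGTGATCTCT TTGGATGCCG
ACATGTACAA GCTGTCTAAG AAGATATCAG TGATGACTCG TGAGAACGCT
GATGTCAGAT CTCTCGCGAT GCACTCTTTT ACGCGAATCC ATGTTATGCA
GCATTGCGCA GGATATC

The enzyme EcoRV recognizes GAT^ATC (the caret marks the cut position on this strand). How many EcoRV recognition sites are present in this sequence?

2

GATATC occurs starting at positions 73, 162.
EcoRV cuts at 2 sites.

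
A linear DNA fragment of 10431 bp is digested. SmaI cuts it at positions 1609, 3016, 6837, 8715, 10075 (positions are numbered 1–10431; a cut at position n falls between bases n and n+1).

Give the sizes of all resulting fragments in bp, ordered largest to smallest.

3821, 1878, 1609, 1407, 1360, 356 bp

Linear molecule, 5 cuts → 6 fragments:
  1609 − 0 = 1609 bp
  3016 − 1609 = 1407 bp
  6837 − 3016 = 3821 bp
  8715 − 6837 = 1878 bp
  10075 − 8715 = 1360 bp
  10431 − 10075 = 356 bp
Sorted largest to smallest: 3821, 1878, 1609, 1407, 1360, 356 bp.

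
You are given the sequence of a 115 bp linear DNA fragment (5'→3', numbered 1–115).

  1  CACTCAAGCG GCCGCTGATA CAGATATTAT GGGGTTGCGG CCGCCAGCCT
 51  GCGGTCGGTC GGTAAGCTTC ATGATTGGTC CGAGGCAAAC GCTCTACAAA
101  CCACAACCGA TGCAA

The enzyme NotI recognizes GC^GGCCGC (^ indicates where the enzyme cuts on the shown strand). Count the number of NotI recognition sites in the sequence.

GCGGCCGC occurs starting at positions 8, 37.
NotI cuts at 2 sites.

2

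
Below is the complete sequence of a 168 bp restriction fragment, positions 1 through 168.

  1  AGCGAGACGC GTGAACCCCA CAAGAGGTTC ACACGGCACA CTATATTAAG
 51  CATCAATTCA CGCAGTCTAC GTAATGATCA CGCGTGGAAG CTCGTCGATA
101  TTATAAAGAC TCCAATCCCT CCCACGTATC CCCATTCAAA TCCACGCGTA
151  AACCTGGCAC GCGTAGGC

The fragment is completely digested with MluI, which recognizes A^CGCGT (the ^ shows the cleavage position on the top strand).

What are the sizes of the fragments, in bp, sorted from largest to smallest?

73, 64, 15, 9, 7 bp

MluI sites (ACGCGT) start at positions 7, 80, 144, 159.
MluI cuts after the first base of each site, so after positions 7, 80, 144, 159.
Linear molecule, 4 cuts → 5 fragments:
  1–7 → 7 bp
  8–80 → 73 bp
  81–144 → 64 bp
  145–159 → 15 bp
  160–168 → 9 bp
Sorted largest to smallest: 73, 64, 15, 9, 7 bp.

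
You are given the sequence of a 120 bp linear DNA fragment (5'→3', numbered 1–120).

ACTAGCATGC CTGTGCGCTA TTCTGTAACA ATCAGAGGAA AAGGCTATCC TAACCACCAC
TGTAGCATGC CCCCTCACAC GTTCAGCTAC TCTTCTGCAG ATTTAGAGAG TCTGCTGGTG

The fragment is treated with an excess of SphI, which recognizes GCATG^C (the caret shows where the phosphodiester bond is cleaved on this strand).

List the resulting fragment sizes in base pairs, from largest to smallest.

60, 51, 9 bp

SphI sites (GCATGC) start at positions 5, 65.
SphI cuts after base 5 of each site (before the last base), so after positions 9, 69.
Linear molecule, 2 cuts → 3 fragments:
  1–9 → 9 bp
  10–69 → 60 bp
  70–120 → 51 bp
Sorted largest to smallest: 60, 51, 9 bp.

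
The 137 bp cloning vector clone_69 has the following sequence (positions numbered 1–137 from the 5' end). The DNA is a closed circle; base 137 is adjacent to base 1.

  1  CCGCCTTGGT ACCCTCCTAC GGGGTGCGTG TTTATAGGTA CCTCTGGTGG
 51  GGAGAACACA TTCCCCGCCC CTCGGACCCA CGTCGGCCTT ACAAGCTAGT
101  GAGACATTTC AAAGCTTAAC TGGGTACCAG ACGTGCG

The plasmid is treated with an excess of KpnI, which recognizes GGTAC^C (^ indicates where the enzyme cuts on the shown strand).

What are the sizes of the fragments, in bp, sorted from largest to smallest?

86, 29, 22 bp

KpnI sites (GGTACC) start at positions 8, 37, 123.
KpnI cuts after base 5 of each site (before the last base), so after positions 12, 41, 127.
Circular molecule, 3 cuts → 3 fragments:
  13–41 → 29 bp
  42–127 → 86 bp
  128–137 then 1–12 → 10 + 12 = 22 bp
Sorted largest to smallest: 86, 29, 22 bp.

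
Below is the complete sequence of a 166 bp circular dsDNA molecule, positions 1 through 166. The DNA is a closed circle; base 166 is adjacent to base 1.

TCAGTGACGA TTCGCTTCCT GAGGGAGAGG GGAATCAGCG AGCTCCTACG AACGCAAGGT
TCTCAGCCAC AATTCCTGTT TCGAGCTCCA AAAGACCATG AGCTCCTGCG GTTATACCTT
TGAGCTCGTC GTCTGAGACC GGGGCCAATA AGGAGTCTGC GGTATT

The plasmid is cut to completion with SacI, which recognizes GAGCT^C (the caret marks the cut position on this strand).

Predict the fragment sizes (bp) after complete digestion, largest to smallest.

SacI sites (GAGCTC) start at positions 40, 83, 100, 122.
SacI cuts after base 5 of each site (before the last base), so after positions 44, 87, 104, 126.
Circular molecule, 4 cuts → 4 fragments:
  45–87 → 43 bp
  88–104 → 17 bp
  105–126 → 22 bp
  127–166 then 1–44 → 40 + 44 = 84 bp
Sorted largest to smallest: 84, 43, 22, 17 bp.

84, 43, 22, 17 bp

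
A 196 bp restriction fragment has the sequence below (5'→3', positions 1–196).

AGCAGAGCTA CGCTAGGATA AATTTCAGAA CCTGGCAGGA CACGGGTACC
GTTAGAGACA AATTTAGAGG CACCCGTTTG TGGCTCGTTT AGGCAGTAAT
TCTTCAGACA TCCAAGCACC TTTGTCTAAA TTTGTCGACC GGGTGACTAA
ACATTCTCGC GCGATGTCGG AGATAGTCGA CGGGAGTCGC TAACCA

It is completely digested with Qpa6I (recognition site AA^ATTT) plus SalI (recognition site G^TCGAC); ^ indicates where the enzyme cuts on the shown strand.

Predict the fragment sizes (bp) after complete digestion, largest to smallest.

Qpa6I sites (AAATTT) start at positions 20, 60, 128.
Qpa6I cuts after base 2 of each site, so after positions 21, 61, 129.
SalI sites (GTCGAC) start at positions 134, 176.
SalI cuts after the first base of each site, so after positions 134, 176.
Combined cut positions: 21, 61, 129, 134, 176.
Linear molecule, 5 cuts → 6 fragments:
  1–21 → 21 bp
  22–61 → 40 bp
  62–129 → 68 bp
  130–134 → 5 bp
  135–176 → 42 bp
  177–196 → 20 bp
Sorted largest to smallest: 68, 42, 40, 21, 20, 5 bp.

68, 42, 40, 21, 20, 5 bp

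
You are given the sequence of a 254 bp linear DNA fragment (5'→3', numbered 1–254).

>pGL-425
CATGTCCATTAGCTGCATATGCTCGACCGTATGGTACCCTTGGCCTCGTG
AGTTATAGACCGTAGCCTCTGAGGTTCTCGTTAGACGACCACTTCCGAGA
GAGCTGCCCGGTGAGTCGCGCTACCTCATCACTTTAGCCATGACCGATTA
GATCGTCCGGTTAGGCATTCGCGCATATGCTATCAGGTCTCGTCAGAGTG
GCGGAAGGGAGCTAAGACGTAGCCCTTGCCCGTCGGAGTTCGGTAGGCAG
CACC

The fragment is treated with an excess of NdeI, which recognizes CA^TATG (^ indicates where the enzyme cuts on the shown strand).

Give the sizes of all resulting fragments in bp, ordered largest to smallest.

NdeI sites (CATATG) start at positions 16, 174.
NdeI cuts after base 2 of each site, so after positions 17, 175.
Linear molecule, 2 cuts → 3 fragments:
  1–17 → 17 bp
  18–175 → 158 bp
  176–254 → 79 bp
Sorted largest to smallest: 158, 79, 17 bp.

158, 79, 17 bp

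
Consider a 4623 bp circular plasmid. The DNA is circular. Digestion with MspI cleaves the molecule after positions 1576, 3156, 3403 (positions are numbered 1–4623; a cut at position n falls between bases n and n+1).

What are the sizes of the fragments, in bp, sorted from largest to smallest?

Circular molecule, 3 cuts → 3 fragments:
  3156 − 1576 = 1580 bp
  3403 − 3156 = 247 bp
  wrap: 4623 − 3403 + 1576 = 2796 bp
Sorted largest to smallest: 2796, 1580, 247 bp.

2796, 1580, 247 bp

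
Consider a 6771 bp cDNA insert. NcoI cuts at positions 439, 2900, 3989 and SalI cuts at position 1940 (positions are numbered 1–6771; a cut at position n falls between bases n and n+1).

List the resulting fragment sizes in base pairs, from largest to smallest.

2782, 1501, 1089, 960, 439 bp

Combined cut positions (sorted): 439, 1940, 2900, 3989.
Linear molecule, 4 cuts → 5 fragments:
  439 − 0 = 439 bp
  1940 − 439 = 1501 bp
  2900 − 1940 = 960 bp
  3989 − 2900 = 1089 bp
  6771 − 3989 = 2782 bp
Sorted largest to smallest: 2782, 1501, 1089, 960, 439 bp.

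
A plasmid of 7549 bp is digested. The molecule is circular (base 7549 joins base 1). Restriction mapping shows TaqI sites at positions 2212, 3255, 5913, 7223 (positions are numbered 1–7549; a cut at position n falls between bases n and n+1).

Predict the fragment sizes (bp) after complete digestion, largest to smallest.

2658, 2538, 1310, 1043 bp

Circular molecule, 4 cuts → 4 fragments:
  3255 − 2212 = 1043 bp
  5913 − 3255 = 2658 bp
  7223 − 5913 = 1310 bp
  wrap: 7549 − 7223 + 2212 = 2538 bp
Sorted largest to smallest: 2658, 2538, 1310, 1043 bp.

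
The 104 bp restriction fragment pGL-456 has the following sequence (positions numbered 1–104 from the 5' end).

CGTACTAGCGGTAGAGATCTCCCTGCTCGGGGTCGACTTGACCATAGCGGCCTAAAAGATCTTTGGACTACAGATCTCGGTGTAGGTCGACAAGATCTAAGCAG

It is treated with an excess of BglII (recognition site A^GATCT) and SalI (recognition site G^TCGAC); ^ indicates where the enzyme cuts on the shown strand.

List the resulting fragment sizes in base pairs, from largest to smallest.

BglII sites (AGATCT) start at positions 15, 57, 72, 93.
BglII cuts after the first base of each site, so after positions 15, 57, 72, 93.
SalI sites (GTCGAC) start at positions 32, 86.
SalI cuts after the first base of each site, so after positions 32, 86.
Combined cut positions: 15, 32, 57, 72, 86, 93.
Linear molecule, 6 cuts → 7 fragments:
  1–15 → 15 bp
  16–32 → 17 bp
  33–57 → 25 bp
  58–72 → 15 bp
  73–86 → 14 bp
  87–93 → 7 bp
  94–104 → 11 bp
Sorted largest to smallest: 25, 17, 15, 15, 14, 11, 7 bp.

25, 17, 15, 15, 14, 11, 7 bp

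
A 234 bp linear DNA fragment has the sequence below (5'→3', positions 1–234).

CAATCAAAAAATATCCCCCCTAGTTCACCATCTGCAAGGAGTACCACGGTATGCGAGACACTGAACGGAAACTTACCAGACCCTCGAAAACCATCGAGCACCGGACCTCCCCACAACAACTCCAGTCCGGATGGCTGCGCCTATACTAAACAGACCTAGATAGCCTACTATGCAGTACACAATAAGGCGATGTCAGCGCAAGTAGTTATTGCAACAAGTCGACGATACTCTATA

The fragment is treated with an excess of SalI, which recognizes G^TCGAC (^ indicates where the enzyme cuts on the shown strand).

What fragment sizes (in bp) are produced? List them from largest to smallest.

The SalI site (GTCGAC) starts at position 218.
SalI cuts after the first base of each site, so after position 218.
Linear molecule, 1 cut → 2 fragments:
  1–218 → 218 bp
  219–234 → 16 bp
Sorted largest to smallest: 218, 16 bp.

218, 16 bp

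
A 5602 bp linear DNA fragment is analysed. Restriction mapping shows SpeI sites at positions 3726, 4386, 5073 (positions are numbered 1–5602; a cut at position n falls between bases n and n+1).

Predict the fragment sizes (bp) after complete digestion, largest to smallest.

Linear molecule, 3 cuts → 4 fragments:
  3726 − 0 = 3726 bp
  4386 − 3726 = 660 bp
  5073 − 4386 = 687 bp
  5602 − 5073 = 529 bp
Sorted largest to smallest: 3726, 687, 660, 529 bp.

3726, 687, 660, 529 bp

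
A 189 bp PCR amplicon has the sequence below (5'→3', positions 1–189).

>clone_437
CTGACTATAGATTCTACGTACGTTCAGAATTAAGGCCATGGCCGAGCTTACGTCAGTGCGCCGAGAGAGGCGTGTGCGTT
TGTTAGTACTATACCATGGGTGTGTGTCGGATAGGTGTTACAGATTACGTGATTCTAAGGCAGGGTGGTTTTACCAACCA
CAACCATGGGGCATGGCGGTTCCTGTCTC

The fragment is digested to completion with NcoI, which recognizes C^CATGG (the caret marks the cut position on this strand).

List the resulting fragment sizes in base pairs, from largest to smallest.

70, 58, 36, 25 bp

NcoI sites (CCATGG) start at positions 36, 94, 164.
NcoI cuts after the first base of each site, so after positions 36, 94, 164.
Linear molecule, 3 cuts → 4 fragments:
  1–36 → 36 bp
  37–94 → 58 bp
  95–164 → 70 bp
  165–189 → 25 bp
Sorted largest to smallest: 70, 58, 36, 25 bp.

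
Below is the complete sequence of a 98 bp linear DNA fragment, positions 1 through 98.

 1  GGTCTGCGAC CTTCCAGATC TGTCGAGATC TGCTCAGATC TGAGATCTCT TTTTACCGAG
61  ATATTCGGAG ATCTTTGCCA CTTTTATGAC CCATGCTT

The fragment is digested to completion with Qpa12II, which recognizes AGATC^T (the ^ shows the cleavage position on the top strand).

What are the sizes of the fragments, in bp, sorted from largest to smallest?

26, 25, 20, 10, 10, 7 bp

Qpa12II sites (AGATCT) start at positions 16, 26, 36, 43, 69.
Qpa12II cuts after base 5 of each site (before the last base), so after positions 20, 30, 40, 47, 73.
Linear molecule, 5 cuts → 6 fragments:
  1–20 → 20 bp
  21–30 → 10 bp
  31–40 → 10 bp
  41–47 → 7 bp
  48–73 → 26 bp
  74–98 → 25 bp
Sorted largest to smallest: 26, 25, 20, 10, 10, 7 bp.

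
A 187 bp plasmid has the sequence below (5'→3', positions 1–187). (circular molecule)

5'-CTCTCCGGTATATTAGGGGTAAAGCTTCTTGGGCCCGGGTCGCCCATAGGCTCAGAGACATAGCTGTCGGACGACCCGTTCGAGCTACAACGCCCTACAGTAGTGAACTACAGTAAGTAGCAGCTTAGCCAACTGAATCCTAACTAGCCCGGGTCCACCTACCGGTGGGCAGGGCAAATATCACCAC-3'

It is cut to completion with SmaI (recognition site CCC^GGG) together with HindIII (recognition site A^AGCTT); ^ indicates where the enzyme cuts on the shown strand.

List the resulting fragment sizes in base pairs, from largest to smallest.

SmaI sites (CCCGGG) start at positions 34, 148.
SmaI cuts after base 3 of each site, so after positions 36, 150.
The HindIII site (AAGCTT) starts at position 22.
HindIII cuts after the first base of each site, so after position 22.
Combined cut positions: 22, 36, 150.
Circular molecule, 3 cuts → 3 fragments:
  23–36 → 14 bp
  37–150 → 114 bp
  151–187 then 1–22 → 37 + 22 = 59 bp
Sorted largest to smallest: 114, 59, 14 bp.

114, 59, 14 bp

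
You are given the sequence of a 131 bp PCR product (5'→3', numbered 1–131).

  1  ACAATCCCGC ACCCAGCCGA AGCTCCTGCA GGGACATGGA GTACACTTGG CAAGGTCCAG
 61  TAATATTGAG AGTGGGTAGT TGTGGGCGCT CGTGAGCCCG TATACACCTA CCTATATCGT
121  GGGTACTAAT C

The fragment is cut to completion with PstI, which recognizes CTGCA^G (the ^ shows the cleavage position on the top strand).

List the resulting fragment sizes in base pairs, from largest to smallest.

The PstI site (CTGCAG) starts at position 26.
PstI cuts after base 5 of each site (before the last base), so after position 30.
Linear molecule, 1 cut → 2 fragments:
  1–30 → 30 bp
  31–131 → 101 bp
Sorted largest to smallest: 101, 30 bp.

101, 30 bp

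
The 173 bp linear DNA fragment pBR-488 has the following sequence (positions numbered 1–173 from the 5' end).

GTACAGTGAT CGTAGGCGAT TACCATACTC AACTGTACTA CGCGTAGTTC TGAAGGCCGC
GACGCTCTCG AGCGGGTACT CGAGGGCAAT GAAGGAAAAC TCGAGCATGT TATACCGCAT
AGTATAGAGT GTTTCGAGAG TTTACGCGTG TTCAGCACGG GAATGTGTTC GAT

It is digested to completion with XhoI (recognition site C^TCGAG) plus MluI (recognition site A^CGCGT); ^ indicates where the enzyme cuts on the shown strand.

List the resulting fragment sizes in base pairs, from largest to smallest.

44, 40, 29, 27, 21, 12 bp

XhoI sites (CTCGAG) start at positions 67, 79, 100.
XhoI cuts after the first base of each site, so after positions 67, 79, 100.
MluI sites (ACGCGT) start at positions 40, 144.
MluI cuts after the first base of each site, so after positions 40, 144.
Combined cut positions: 40, 67, 79, 100, 144.
Linear molecule, 5 cuts → 6 fragments:
  1–40 → 40 bp
  41–67 → 27 bp
  68–79 → 12 bp
  80–100 → 21 bp
  101–144 → 44 bp
  145–173 → 29 bp
Sorted largest to smallest: 44, 40, 29, 27, 21, 12 bp.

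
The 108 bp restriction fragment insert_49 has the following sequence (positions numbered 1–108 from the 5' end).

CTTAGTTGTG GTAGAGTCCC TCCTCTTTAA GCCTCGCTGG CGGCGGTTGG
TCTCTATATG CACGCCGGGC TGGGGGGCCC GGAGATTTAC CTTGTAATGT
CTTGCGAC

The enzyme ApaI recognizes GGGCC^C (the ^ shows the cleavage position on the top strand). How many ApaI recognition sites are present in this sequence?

GGGCCC occurs starting at position 75.
ApaI cuts at 1 site.

1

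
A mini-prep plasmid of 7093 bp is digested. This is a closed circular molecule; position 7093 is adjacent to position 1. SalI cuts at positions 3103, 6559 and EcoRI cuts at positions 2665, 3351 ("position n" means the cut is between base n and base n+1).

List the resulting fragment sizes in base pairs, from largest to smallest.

3208, 3199, 438, 248 bp

Combined cut positions (sorted): 2665, 3103, 3351, 6559.
Circular molecule, 4 cuts → 4 fragments:
  3103 − 2665 = 438 bp
  3351 − 3103 = 248 bp
  6559 − 3351 = 3208 bp
  wrap: 7093 − 6559 + 2665 = 3199 bp
Sorted largest to smallest: 3208, 3199, 438, 248 bp.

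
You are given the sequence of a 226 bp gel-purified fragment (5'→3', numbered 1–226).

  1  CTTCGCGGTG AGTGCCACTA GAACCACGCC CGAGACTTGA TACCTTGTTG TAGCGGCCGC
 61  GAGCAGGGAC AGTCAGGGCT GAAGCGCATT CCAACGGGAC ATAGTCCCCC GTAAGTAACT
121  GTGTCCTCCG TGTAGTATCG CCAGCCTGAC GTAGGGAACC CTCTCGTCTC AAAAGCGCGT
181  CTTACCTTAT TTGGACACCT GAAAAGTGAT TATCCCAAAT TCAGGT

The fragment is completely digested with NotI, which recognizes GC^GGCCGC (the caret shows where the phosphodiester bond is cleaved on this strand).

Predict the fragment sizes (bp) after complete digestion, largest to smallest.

172, 54 bp

The NotI site (GCGGCCGC) starts at position 53.
NotI cuts after base 2 of each site, so after position 54.
Linear molecule, 1 cut → 2 fragments:
  1–54 → 54 bp
  55–226 → 172 bp
Sorted largest to smallest: 172, 54 bp.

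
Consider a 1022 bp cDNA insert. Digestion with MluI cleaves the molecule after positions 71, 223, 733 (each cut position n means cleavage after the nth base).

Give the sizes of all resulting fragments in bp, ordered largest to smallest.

510, 289, 152, 71 bp

Linear molecule, 3 cuts → 4 fragments:
  71 − 0 = 71 bp
  223 − 71 = 152 bp
  733 − 223 = 510 bp
  1022 − 733 = 289 bp
Sorted largest to smallest: 510, 289, 152, 71 bp.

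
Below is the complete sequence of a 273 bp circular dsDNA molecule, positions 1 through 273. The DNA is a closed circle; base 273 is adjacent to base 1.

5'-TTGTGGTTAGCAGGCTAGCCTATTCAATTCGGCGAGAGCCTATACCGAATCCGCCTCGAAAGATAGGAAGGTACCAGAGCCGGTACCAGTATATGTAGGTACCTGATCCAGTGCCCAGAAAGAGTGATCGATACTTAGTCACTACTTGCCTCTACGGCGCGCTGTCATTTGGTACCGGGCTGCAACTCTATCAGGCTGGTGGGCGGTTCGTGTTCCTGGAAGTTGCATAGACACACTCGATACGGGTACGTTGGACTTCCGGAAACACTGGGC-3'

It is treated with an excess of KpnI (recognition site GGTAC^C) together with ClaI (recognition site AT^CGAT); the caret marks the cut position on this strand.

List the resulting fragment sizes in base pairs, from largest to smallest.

172, 47, 26, 16, 12 bp

KpnI sites (GGTACC) start at positions 70, 82, 98, 171.
KpnI cuts after base 5 of each site (before the last base), so after positions 74, 86, 102, 175.
The ClaI site (ATCGAT) starts at position 127.
ClaI cuts after base 2 of each site, so after position 128.
Combined cut positions: 74, 86, 102, 128, 175.
Circular molecule, 5 cuts → 5 fragments:
  75–86 → 12 bp
  87–102 → 16 bp
  103–128 → 26 bp
  129–175 → 47 bp
  176–273 then 1–74 → 98 + 74 = 172 bp
Sorted largest to smallest: 172, 47, 26, 16, 12 bp.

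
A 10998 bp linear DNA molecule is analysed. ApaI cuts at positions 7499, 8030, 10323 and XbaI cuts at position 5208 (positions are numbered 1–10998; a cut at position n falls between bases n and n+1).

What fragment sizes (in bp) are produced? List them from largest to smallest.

Combined cut positions (sorted): 5208, 7499, 8030, 10323.
Linear molecule, 4 cuts → 5 fragments:
  5208 − 0 = 5208 bp
  7499 − 5208 = 2291 bp
  8030 − 7499 = 531 bp
  10323 − 8030 = 2293 bp
  10998 − 10323 = 675 bp
Sorted largest to smallest: 5208, 2293, 2291, 675, 531 bp.

5208, 2293, 2291, 675, 531 bp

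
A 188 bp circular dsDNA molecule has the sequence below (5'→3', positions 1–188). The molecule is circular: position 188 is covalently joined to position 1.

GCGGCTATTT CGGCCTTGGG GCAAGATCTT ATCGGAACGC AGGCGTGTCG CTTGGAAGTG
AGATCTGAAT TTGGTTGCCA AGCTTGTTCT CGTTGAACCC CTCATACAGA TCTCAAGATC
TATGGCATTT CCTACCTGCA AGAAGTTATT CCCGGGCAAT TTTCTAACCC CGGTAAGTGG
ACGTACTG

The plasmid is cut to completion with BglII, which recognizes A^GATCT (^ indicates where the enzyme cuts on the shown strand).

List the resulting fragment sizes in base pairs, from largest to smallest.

BglII sites (AGATCT) start at positions 24, 61, 108, 116.
BglII cuts after the first base of each site, so after positions 24, 61, 108, 116.
Circular molecule, 4 cuts → 4 fragments:
  25–61 → 37 bp
  62–108 → 47 bp
  109–116 → 8 bp
  117–188 then 1–24 → 72 + 24 = 96 bp
Sorted largest to smallest: 96, 47, 37, 8 bp.

96, 47, 37, 8 bp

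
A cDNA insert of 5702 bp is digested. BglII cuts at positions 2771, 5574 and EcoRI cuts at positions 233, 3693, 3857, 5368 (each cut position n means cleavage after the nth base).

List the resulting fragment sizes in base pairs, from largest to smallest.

2538, 1511, 922, 233, 206, 164, 128 bp

Combined cut positions (sorted): 233, 2771, 3693, 3857, 5368, 5574.
Linear molecule, 6 cuts → 7 fragments:
  233 − 0 = 233 bp
  2771 − 233 = 2538 bp
  3693 − 2771 = 922 bp
  3857 − 3693 = 164 bp
  5368 − 3857 = 1511 bp
  5574 − 5368 = 206 bp
  5702 − 5574 = 128 bp
Sorted largest to smallest: 2538, 1511, 922, 233, 206, 164, 128 bp.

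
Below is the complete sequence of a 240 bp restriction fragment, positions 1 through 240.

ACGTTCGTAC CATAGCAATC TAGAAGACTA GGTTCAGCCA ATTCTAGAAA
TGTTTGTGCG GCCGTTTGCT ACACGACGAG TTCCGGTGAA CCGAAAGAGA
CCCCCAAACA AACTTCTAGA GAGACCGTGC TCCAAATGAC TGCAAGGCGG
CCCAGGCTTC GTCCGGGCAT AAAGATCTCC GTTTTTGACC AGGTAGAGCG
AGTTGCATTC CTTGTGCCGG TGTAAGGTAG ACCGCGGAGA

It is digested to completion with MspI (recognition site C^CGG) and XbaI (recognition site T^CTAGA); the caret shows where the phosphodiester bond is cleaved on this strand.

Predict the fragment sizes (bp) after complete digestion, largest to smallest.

MspI sites (CCGG) start at positions 83, 163, 217.
MspI cuts after the first base of each site, so after positions 83, 163, 217.
XbaI sites (TCTAGA) start at positions 19, 43, 115.
XbaI cuts after the first base of each site, so after positions 19, 43, 115.
Combined cut positions: 19, 43, 83, 115, 163, 217.
Linear molecule, 6 cuts → 7 fragments:
  1–19 → 19 bp
  20–43 → 24 bp
  44–83 → 40 bp
  84–115 → 32 bp
  116–163 → 48 bp
  164–217 → 54 bp
  218–240 → 23 bp
Sorted largest to smallest: 54, 48, 40, 32, 24, 23, 19 bp.

54, 48, 40, 32, 24, 23, 19 bp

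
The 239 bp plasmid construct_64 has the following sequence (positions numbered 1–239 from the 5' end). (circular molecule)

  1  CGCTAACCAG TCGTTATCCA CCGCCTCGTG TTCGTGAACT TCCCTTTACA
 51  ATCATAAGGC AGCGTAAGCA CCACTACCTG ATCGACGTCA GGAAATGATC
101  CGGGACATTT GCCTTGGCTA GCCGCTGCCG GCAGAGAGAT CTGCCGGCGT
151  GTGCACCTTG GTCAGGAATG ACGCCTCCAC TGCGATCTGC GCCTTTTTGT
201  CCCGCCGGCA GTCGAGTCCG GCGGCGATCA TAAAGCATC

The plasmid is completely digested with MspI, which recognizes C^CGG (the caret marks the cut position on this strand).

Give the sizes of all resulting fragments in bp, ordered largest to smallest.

MspI sites (CCGG) start at positions 100, 128, 144, 205, 218.
MspI cuts after the first base of each site, so after positions 100, 128, 144, 205, 218.
Circular molecule, 5 cuts → 5 fragments:
  101–128 → 28 bp
  129–144 → 16 bp
  145–205 → 61 bp
  206–218 → 13 bp
  219–239 then 1–100 → 21 + 100 = 121 bp
Sorted largest to smallest: 121, 61, 28, 16, 13 bp.

121, 61, 28, 16, 13 bp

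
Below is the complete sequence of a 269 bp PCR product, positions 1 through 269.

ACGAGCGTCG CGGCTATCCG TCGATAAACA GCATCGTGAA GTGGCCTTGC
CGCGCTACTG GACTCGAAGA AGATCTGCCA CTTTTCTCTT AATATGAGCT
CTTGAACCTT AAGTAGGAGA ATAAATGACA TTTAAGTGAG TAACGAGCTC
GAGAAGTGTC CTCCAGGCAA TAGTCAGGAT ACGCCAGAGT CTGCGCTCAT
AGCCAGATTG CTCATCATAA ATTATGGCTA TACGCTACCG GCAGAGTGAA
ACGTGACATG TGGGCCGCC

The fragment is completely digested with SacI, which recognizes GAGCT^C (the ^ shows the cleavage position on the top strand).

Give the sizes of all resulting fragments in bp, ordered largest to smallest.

SacI sites (GAGCTC) start at positions 96, 145.
SacI cuts after base 5 of each site (before the last base), so after positions 100, 149.
Linear molecule, 2 cuts → 3 fragments:
  1–100 → 100 bp
  101–149 → 49 bp
  150–269 → 120 bp
Sorted largest to smallest: 120, 100, 49 bp.

120, 100, 49 bp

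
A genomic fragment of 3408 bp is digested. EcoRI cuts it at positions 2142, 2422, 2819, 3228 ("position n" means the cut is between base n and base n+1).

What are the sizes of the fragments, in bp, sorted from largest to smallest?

2142, 409, 397, 280, 180 bp

Linear molecule, 4 cuts → 5 fragments:
  2142 − 0 = 2142 bp
  2422 − 2142 = 280 bp
  2819 − 2422 = 397 bp
  3228 − 2819 = 409 bp
  3408 − 3228 = 180 bp
Sorted largest to smallest: 2142, 409, 397, 280, 180 bp.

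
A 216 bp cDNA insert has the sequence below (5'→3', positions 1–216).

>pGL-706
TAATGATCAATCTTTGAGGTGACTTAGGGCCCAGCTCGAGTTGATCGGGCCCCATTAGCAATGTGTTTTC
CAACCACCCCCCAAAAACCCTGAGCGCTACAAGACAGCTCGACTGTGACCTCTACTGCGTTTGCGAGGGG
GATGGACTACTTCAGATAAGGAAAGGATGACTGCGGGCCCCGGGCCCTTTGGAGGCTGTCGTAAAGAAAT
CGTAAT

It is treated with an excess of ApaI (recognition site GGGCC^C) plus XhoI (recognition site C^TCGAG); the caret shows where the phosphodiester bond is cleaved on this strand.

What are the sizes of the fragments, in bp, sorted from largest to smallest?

128, 31, 30, 16, 7, 4 bp

ApaI sites (GGGCCC) start at positions 27, 47, 175, 182.
ApaI cuts after base 5 of each site (before the last base), so after positions 31, 51, 179, 186.
The XhoI site (CTCGAG) starts at position 35.
XhoI cuts after the first base of each site, so after position 35.
Combined cut positions: 31, 35, 51, 179, 186.
Linear molecule, 5 cuts → 6 fragments:
  1–31 → 31 bp
  32–35 → 4 bp
  36–51 → 16 bp
  52–179 → 128 bp
  180–186 → 7 bp
  187–216 → 30 bp
Sorted largest to smallest: 128, 31, 30, 16, 7, 4 bp.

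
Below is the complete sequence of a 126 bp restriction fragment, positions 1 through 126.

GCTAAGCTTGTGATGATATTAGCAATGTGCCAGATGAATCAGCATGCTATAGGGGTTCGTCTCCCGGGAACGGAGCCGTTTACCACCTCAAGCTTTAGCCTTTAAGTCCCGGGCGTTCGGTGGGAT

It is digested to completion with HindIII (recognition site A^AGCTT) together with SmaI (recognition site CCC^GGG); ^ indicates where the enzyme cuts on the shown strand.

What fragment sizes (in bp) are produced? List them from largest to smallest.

HindIII sites (AAGCTT) start at positions 4, 90.
HindIII cuts after the first base of each site, so after positions 4, 90.
SmaI sites (CCCGGG) start at positions 63, 108.
SmaI cuts after base 3 of each site, so after positions 65, 110.
Combined cut positions: 4, 65, 90, 110.
Linear molecule, 4 cuts → 5 fragments:
  1–4 → 4 bp
  5–65 → 61 bp
  66–90 → 25 bp
  91–110 → 20 bp
  111–126 → 16 bp
Sorted largest to smallest: 61, 25, 20, 16, 4 bp.

61, 25, 20, 16, 4 bp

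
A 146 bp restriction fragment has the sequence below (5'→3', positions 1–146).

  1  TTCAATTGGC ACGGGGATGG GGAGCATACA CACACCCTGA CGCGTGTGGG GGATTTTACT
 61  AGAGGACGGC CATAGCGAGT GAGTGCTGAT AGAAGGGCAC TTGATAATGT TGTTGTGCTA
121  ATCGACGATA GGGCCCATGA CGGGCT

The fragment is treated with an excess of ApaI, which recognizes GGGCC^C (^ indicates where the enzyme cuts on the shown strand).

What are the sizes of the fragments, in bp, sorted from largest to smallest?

The ApaI site (GGGCCC) starts at position 131.
ApaI cuts after base 5 of each site (before the last base), so after position 135.
Linear molecule, 1 cut → 2 fragments:
  1–135 → 135 bp
  136–146 → 11 bp
Sorted largest to smallest: 135, 11 bp.

135, 11 bp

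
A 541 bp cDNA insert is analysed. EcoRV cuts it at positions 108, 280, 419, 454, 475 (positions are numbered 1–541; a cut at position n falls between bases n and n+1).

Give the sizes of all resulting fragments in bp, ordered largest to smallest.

172, 139, 108, 66, 35, 21 bp

Linear molecule, 5 cuts → 6 fragments:
  108 − 0 = 108 bp
  280 − 108 = 172 bp
  419 − 280 = 139 bp
  454 − 419 = 35 bp
  475 − 454 = 21 bp
  541 − 475 = 66 bp
Sorted largest to smallest: 172, 139, 108, 66, 35, 21 bp.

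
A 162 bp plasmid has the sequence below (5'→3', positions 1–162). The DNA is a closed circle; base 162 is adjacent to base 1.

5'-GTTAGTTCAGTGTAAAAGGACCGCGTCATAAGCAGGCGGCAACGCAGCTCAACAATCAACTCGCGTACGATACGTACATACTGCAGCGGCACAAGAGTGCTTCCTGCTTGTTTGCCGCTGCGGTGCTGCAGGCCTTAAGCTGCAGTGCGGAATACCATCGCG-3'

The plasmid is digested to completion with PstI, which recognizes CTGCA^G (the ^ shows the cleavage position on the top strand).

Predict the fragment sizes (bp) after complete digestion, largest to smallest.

103, 45, 14 bp

PstI sites (CTGCAG) start at positions 81, 126, 140.
PstI cuts after base 5 of each site (before the last base), so after positions 85, 130, 144.
Circular molecule, 3 cuts → 3 fragments:
  86–130 → 45 bp
  131–144 → 14 bp
  145–162 then 1–85 → 18 + 85 = 103 bp
Sorted largest to smallest: 103, 45, 14 bp.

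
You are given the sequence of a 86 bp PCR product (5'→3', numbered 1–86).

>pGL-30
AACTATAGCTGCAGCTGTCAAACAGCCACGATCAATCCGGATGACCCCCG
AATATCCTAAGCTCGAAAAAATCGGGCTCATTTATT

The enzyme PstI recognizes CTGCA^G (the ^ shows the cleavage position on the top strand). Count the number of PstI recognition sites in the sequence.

1

CTGCAG occurs starting at position 9.
PstI cuts at 1 site.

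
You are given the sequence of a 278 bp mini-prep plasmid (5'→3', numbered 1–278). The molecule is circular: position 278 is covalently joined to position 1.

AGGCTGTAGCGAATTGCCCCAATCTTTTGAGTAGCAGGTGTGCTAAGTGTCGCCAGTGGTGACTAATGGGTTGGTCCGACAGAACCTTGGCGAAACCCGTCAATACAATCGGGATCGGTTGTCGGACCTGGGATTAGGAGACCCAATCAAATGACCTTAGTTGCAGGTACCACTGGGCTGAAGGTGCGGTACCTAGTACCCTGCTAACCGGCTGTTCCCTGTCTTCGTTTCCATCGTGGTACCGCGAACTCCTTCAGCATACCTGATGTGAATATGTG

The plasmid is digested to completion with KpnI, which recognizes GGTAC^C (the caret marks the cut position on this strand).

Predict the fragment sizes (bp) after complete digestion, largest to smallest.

206, 50, 22 bp

KpnI sites (GGTACC) start at positions 166, 188, 238.
KpnI cuts after base 5 of each site (before the last base), so after positions 170, 192, 242.
Circular molecule, 3 cuts → 3 fragments:
  171–192 → 22 bp
  193–242 → 50 bp
  243–278 then 1–170 → 36 + 170 = 206 bp
Sorted largest to smallest: 206, 50, 22 bp.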